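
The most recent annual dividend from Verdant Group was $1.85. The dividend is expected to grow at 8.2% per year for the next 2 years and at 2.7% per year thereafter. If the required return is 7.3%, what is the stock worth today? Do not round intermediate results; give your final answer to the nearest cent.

D_1 = 2.00170
D_2 = 2.16584
Terminal value at year 2: TV = D_2×(1+g_2)/(r−g_2) = 2.22432/0.046 = 48.35472
P_0 = D_1/(1+r)^1 + D_2/(1+r)^2 + TV/(1+r)^2
    = 1.86552 + 1.88116 + 41.99905 = 45.74573

$45.75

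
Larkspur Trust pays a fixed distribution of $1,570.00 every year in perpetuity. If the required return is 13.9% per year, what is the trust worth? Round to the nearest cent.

Level perpetuity: PV = C / r = $1,570.00 / 0.139 = $11,294.96

$11294.96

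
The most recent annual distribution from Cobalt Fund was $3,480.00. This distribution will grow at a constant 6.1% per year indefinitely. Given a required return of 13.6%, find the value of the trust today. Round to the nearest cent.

D₁ = D₀ × (1 + g) = $3,480.00 × 1.061 = $3,692.2800
Growing perpetuity: P = D₁ / (r − g) = $3,692.2800 / (0.136 − 0.061) = $49,230.40

$49230.40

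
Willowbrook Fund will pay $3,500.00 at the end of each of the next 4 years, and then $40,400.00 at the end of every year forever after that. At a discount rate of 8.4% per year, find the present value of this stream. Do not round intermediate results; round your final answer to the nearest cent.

$359815.22

PV of 4-year annuity: $3,500.00 × [1 − (1+0.084)^−4] / 0.084 = 11489.97472
Perpetuity value at year 4: $40,400.00 / 0.084 = 480952.38095
PV of perpetuity: 480952.38095 / (1+0.084)^4 = 348325.24419
Total PV = 11489.97472 + 348325.24419 = 359815.21891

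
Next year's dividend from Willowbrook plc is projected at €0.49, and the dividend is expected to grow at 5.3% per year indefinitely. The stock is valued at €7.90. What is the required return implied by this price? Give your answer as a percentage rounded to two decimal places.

P = D₁/(r − g) ⇒ r = D₁/P + g = €0.4900/€7.90 + 0.053 = 0.062025 + 0.053 = 0.115025

11.50%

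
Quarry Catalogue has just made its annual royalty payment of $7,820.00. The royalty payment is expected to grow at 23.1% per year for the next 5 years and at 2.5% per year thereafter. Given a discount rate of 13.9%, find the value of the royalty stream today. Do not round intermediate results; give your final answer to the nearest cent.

$153339.43

D_1 = 9626.42000
D_2 = 11850.12302
D_3 = 14587.50144
D_4 = 17957.21427
D_5 = 22105.33077
Terminal value at year 5: TV = D_5×(1+g_2)/(r−g_2) = 22657.96404/0.114 = 198754.07048
P_0 = D_1/(1+r)^1 + D_2/(1+r)^2 + D_3/(1+r)^3 + D_4/(1+r)^4 + D_5/(1+r)^5 + TV/(1+r)^5
    = 8451.64179 + 9134.30294 + 9872.10440 + 10669.50002 + 11531.30336 + 103680.57841 = 153339.43092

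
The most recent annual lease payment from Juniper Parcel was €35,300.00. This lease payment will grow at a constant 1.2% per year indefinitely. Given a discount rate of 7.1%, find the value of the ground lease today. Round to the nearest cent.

D₁ = D₀ × (1 + g) = €35,300.00 × 1.012 = €35,723.6000
Growing perpetuity: P = D₁ / (r − g) = €35,723.6000 / (0.071 − 0.012) = €605,484.75

€605484.75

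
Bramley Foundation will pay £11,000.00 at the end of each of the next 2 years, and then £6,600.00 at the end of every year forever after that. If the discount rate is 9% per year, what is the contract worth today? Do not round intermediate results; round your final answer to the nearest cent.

PV of 2-year annuity: £11,000.00 × [1 − (1+0.09)^−2] / 0.09 = 19350.22305
Perpetuity value at year 2: £6,600.00 / 0.09 = 73333.33333
PV of perpetuity: 73333.33333 / (1+0.09)^2 = 61723.19951
Total PV = 19350.22305 + 61723.19951 = 81073.42255

£81073.42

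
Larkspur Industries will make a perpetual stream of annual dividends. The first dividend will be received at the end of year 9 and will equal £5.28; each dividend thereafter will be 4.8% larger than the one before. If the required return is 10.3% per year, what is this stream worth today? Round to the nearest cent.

Value at end of year 8: C₁ / (r − g) = £5.28 / (0.103 − 0.048) = £96.0000
Discount to today: PV = £96.0000 / (1 + 0.103)^8 = £96.0000 / 2.190807 = £43.82

£43.82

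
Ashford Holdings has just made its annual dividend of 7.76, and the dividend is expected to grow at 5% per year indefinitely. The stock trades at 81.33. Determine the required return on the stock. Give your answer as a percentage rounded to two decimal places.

15.02%

D₁ = 7.76 × 1.05 = 8.1480
P = D₁/(r − g) ⇒ r = D₁/P + g = 8.1480/81.33 + 0.05 = 0.100184 + 0.05 = 0.150184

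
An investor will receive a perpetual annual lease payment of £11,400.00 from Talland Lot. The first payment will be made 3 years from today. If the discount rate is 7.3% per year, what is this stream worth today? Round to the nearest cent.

£135638.37

Value at end of year 2: C / r = £11,400.00 / 0.073 = £156,164.3836
Discount to today: PV = £156,164.3836 / (1 + 0.073)^2 = £156,164.3836 / 1.151329 = £135,638.37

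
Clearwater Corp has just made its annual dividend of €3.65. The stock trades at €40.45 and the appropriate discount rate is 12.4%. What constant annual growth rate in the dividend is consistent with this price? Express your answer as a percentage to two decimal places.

P = D₀(1+g)/(r−g) ⇒ P(r−g) = D₀(1+g) ⇒ g(P+D₀) = P·r − D₀
g = (P·r − D₀)/(P + D₀) = (€40.45×0.124 − €3.65) / (€40.45 + €3.65) = 0.030971

3.10%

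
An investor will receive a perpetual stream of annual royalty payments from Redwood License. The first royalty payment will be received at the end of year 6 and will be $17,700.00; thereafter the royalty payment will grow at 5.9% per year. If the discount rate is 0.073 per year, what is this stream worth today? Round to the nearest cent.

Value at end of year 5: C₁ / (r − g) = $17,700.00 / (0.073 − 0.059) = $1,264,285.7143
Discount to today: PV = $1,264,285.7143 / (1 + 0.073)^5 = $1,264,285.7143 / 1.422324 = $888,887.14

$888887.14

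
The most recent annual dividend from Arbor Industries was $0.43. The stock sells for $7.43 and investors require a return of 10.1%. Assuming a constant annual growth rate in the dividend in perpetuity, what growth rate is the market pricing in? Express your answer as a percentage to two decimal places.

4.08%

P = D₀(1+g)/(r−g) ⇒ P(r−g) = D₀(1+g) ⇒ g(P+D₀) = P·r − D₀
g = (P·r − D₀)/(P + D₀) = ($7.43×0.101 − $0.43) / ($7.43 + $0.43) = 0.040767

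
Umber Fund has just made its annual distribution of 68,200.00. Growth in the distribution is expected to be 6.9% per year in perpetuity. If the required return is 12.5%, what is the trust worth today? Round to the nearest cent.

D₁ = D₀ × (1 + g) = 68,200.00 × 1.069 = 72,905.8000
Growing perpetuity: P = D₁ / (r − g) = 72,905.8000 / (0.125 − 0.069) = 1,301,889.29

1301889.29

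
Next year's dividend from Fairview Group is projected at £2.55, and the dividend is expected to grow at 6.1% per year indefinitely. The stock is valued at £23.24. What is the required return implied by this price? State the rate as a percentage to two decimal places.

P = D₁/(r − g) ⇒ r = D₁/P + g = £2.5500/£23.24 + 0.061 = 0.109725 + 0.061 = 0.170725

17.07%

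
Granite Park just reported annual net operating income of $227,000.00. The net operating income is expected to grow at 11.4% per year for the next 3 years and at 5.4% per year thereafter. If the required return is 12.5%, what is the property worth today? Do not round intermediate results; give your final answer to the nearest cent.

$3939715.24

D_1 = 252878.00000
D_2 = 281706.09200
D_3 = 313820.58649
Terminal value at year 3: TV = D_3×(1+g_2)/(r−g_2) = 330766.89816/0.071 = 4658688.70646
P_0 = D_1/(1+r)^1 + D_2/(1+r)^2 + D_3/(1+r)^3 + TV/(1+r)^3
    = 224780.44444 + 222582.59121 + 220406.22810 + 3271945.97765 = 3939715.24140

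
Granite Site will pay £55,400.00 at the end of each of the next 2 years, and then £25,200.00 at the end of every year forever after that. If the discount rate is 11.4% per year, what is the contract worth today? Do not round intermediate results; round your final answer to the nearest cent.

£272497.44

PV of 2-year annuity: £55,400.00 × [1 − (1+0.114)^−2] / 0.114 = 94372.26228
Perpetuity value at year 2: £25,200.00 / 0.114 = 221052.63158
PV of perpetuity: 221052.63158 / (1+0.114)^2 = 178125.17653
Total PV = 94372.26228 + 178125.17653 = 272497.43881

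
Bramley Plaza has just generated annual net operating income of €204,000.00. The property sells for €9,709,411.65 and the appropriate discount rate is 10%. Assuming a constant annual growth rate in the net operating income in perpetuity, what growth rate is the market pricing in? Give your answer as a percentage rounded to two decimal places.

P = D₀(1+g)/(r−g) ⇒ P(r−g) = D₀(1+g) ⇒ g(P+D₀) = P·r − D₀
g = (P·r − D₀)/(P + D₀) = (€9,709,411.65×0.1 − €204,000.00) / (€9,709,411.65 + €204,000.00) = 0.077364

7.74%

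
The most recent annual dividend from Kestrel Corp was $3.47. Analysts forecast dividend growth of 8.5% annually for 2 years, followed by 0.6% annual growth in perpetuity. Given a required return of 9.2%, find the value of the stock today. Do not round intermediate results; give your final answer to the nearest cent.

D_1 = 3.76495
D_2 = 4.08497
Terminal value at year 2: TV = D_2×(1+g_2)/(r−g_2) = 4.10948/0.086 = 47.78466
P_0 = D_1/(1+r)^1 + D_2/(1+r)^2 + TV/(1+r)^2
    = 3.44776 + 3.42566 + 40.07220 = 46.94561

$46.95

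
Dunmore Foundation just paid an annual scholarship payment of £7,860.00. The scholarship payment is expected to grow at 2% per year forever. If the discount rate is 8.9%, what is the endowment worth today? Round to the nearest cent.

D₁ = D₀ × (1 + g) = £7,860.00 × 1.02 = £8,017.2000
Growing perpetuity: P = D₁ / (r − g) = £8,017.2000 / (0.089 − 0.02) = £116,191.30

£116191.30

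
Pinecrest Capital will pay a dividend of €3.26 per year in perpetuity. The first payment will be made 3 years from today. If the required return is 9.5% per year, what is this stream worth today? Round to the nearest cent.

Value at end of year 2: C / r = €3.26 / 0.095 = €34.3158
Discount to today: PV = €34.3158 / (1 + 0.095)^2 = €34.3158 / 1.199025 = €28.62

€28.62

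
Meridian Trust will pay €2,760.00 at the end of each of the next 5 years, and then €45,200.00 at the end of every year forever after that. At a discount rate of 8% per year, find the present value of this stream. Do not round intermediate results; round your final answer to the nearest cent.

€395549.39

PV of 5-year annuity: €2,760.00 × [1 − (1+0.08)^−5] / 0.08 = 11019.87970
Perpetuity value at year 5: €45,200.00 / 0.08 = 565000.00000
PV of perpetuity: 565000.00000 / (1+0.08)^5 = 384529.50632
Total PV = 11019.87970 + 384529.50632 = 395549.38603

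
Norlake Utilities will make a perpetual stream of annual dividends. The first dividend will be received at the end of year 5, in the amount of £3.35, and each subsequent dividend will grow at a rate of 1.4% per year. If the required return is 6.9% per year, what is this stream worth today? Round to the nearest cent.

Value at end of year 4: C₁ / (r − g) = £3.35 / (0.069 − 0.014) = £60.9091
Discount to today: PV = £60.9091 / (1 + 0.069)^4 = £60.9091 / 1.305903 = £46.64

£46.64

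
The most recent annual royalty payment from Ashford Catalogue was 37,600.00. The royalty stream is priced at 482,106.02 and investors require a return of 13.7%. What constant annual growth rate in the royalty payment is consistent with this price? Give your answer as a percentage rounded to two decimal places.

P = D₀(1+g)/(r−g) ⇒ P(r−g) = D₀(1+g) ⇒ g(P+D₀) = P·r − D₀
g = (P·r − D₀)/(P + D₀) = (482,106.02×0.137 − 37,600.00) / (482,106.02 + 37,600.00) = 0.054740

5.47%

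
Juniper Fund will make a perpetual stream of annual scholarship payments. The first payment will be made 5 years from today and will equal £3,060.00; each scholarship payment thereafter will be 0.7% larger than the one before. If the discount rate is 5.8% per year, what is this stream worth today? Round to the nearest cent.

Value at end of year 4: C₁ / (r − g) = £3,060.00 / (0.058 − 0.007) = £60,000.0000
Discount to today: PV = £60,000.0000 / (1 + 0.058)^4 = £60,000.0000 / 1.252976 = £47,886.00

£47886.00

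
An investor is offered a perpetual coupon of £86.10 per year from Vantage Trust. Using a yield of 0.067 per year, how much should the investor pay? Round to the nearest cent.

Level perpetuity: PV = C / r = £86.10 / 0.067 = £1,285.07

£1285.07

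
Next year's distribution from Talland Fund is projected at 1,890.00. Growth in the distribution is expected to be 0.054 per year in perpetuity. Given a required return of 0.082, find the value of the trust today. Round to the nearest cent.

Growing perpetuity: P = D₁ / (r − g) = 1,890.0000 / (0.082 − 0.054) = 67,500.00

67500.00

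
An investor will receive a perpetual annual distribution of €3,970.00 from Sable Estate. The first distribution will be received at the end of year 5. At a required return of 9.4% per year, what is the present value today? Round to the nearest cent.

€29484.47

Value at end of year 4: C / r = €3,970.00 / 0.094 = €42,234.0426
Discount to today: PV = €42,234.0426 / (1 + 0.094)^4 = €42,234.0426 / 1.432416 = €29,484.47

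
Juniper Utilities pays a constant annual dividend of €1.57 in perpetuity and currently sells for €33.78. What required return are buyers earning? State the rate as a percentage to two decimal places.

4.65%

P = C/r ⇒ r = C/P = €1.57/€33.78 = 0.046477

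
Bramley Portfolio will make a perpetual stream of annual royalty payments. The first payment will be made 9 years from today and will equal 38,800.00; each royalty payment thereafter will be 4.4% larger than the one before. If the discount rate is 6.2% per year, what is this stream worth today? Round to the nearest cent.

1332180.54

Value at end of year 8: C₁ / (r − g) = 38,800.00 / (0.062 − 0.044) = 2,155,555.5556
Discount to today: PV = 2,155,555.5556 / (1 + 0.062)^8 = 2,155,555.5556 / 1.618066 = 1,332,180.54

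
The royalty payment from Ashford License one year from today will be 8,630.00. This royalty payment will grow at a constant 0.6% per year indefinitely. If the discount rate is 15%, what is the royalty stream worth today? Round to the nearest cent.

Growing perpetuity: P = D₁ / (r − g) = 8,630.0000 / (0.15 − 0.006) = 59,930.56

59930.56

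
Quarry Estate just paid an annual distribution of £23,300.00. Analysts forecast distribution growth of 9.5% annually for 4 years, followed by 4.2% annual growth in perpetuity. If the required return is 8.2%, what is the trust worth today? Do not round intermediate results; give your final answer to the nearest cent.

£732698.44

D_1 = 25513.50000
D_2 = 27937.28250
D_3 = 30591.32434
D_4 = 33497.50015
Terminal value at year 4: TV = D_4×(1+g_2)/(r−g_2) = 34904.39516/0.04 = 872609.87890
P_0 = D_1/(1+r)^1 + D_2/(1+r)^2 + D_3/(1+r)^3 + D_4/(1+r)^4 + TV/(1+r)^4
    = 23579.94455 + 23863.25257 + 24149.96448 + 24440.12117 + 636665.15635 = 732698.43911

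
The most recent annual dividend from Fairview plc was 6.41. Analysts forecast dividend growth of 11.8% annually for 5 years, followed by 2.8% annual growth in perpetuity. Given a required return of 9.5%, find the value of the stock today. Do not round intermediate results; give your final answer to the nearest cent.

143.25

D_1 = 7.16638
D_2 = 8.01201
D_3 = 8.95743
D_4 = 10.01441
D_5 = 11.19611
Terminal value at year 5: TV = D_5×(1+g_2)/(r−g_2) = 11.50960/0.067 = 171.78505
P_0 = D_1/(1+r)^1 + D_2/(1+r)^2 + D_3/(1+r)^3 + D_4/(1+r)^4 + D_5/(1+r)^5 + TV/(1+r)^5
    = 6.54464 + 6.68211 + 6.82246 + 6.96576 + 7.11208 + 109.12261 = 143.24966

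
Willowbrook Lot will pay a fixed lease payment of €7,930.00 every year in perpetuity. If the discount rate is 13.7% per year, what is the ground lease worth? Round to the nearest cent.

€57883.21

Level perpetuity: PV = C / r = €7,930.00 / 0.137 = €57,883.21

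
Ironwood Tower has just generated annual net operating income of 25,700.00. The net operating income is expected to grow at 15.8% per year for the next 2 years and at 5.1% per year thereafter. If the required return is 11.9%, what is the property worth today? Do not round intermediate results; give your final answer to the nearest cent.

D_1 = 29760.60000
D_2 = 34462.77480
Terminal value at year 2: TV = D_2×(1+g_2)/(r−g_2) = 36220.37631/0.068 = 532652.59286
P_0 = D_1/(1+r)^1 + D_2/(1+r)^2 + TV/(1+r)^2
    = 26595.71046 + 27522.63870 + 425386.66582 = 479505.01498

479505.01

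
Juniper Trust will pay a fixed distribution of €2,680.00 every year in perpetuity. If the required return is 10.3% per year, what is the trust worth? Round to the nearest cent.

Level perpetuity: PV = C / r = €2,680.00 / 0.103 = €26,019.42

€26019.42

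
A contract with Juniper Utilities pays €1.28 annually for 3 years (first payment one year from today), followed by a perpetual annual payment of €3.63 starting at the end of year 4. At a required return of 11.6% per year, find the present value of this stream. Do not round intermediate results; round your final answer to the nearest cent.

€25.61

PV of 3-year annuity: €1.28 × [1 − (1+0.116)^−3] / 0.116 = 3.09560
Perpetuity value at year 3: €3.63 / 0.116 = 31.29310
PV of perpetuity: 31.29310 / (1+0.116)^3 = 22.51418
Total PV = 3.09560 + 22.51418 = 25.60978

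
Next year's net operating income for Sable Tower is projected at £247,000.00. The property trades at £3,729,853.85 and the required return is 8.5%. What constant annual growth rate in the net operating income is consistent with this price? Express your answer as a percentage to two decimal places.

P = D₁/(r−g) ⇒ g = r − D₁/P = 0.085 − £247,000.00/£3,729,853.85 = 0.018778

1.88%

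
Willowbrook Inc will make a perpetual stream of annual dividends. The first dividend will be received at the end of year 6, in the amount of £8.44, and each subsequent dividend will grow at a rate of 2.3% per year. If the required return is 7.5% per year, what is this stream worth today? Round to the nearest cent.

£113.06

Value at end of year 5: C₁ / (r − g) = £8.44 / (0.075 − 0.023) = £162.3077
Discount to today: PV = £162.3077 / (1 + 0.075)^5 = £162.3077 / 1.435629 = £113.06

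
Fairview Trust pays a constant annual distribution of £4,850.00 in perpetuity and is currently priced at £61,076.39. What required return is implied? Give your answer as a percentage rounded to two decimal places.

P = C/r ⇒ r = C/P = £4,850.00/£61,076.39 = 0.079409

7.94%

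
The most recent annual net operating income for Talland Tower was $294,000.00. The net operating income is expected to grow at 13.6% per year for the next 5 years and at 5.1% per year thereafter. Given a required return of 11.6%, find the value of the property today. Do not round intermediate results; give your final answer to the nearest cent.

$6746207.33

D_1 = 333984.00000
D_2 = 379405.82400
D_3 = 431005.01606
D_4 = 489621.69825
D_5 = 556210.24921
Terminal value at year 5: TV = D_5×(1+g_2)/(r−g_2) = 584576.97192/0.065 = 8993491.87570
P_0 = D_1/(1+r)^1 + D_2/(1+r)^2 + D_3/(1+r)^3 + D_4/(1+r)^4 + D_5/(1+r)^5 + TV/(1+r)^5
    = 299268.81720 + 304632.05766 + 310091.41353 + 315648.60732 + 321305.39240 + 5195261.03705 = 6746207.32516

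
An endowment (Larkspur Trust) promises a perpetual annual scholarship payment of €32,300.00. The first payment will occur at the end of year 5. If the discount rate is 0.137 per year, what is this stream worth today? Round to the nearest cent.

€141071.76

Value at end of year 4: C / r = €32,300.00 / 0.137 = €235,766.4234
Discount to today: PV = €235,766.4234 / (1 + 0.137)^4 = €235,766.4234 / 1.671252 = €141,071.76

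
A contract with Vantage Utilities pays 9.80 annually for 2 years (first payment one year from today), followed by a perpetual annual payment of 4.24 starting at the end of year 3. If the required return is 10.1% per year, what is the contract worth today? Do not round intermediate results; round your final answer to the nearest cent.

51.62

PV of 2-year annuity: 9.80 × [1 − (1+0.101)^−2] / 0.101 = 16.98547
Perpetuity value at year 2: 4.24 / 0.101 = 41.98020
PV of perpetuity: 41.98020 / (1+0.101)^2 = 34.63138
Total PV = 16.98547 + 34.63138 = 51.61685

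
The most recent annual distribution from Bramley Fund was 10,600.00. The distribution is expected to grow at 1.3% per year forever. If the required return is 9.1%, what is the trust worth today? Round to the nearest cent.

D₁ = D₀ × (1 + g) = 10,600.00 × 1.013 = 10,737.8000
Growing perpetuity: P = D₁ / (r − g) = 10,737.8000 / (0.091 − 0.013) = 137,664.10

137664.10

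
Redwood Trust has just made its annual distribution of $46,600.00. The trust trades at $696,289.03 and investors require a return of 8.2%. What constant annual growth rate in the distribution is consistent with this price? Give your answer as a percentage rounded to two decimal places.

P = D₀(1+g)/(r−g) ⇒ P(r−g) = D₀(1+g) ⇒ g(P+D₀) = P·r − D₀
g = (P·r − D₀)/(P + D₀) = ($696,289.03×0.082 − $46,600.00) / ($696,289.03 + $46,600.00) = 0.014128

1.41%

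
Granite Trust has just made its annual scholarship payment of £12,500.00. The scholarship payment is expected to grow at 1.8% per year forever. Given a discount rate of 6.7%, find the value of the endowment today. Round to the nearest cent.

£259693.88

D₁ = D₀ × (1 + g) = £12,500.00 × 1.018 = £12,725.0000
Growing perpetuity: P = D₁ / (r − g) = £12,725.0000 / (0.067 − 0.018) = £259,693.88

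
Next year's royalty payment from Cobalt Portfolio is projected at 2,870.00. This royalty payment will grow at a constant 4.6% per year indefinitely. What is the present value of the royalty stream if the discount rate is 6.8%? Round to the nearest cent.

Growing perpetuity: P = D₁ / (r − g) = 2,870.0000 / (0.068 − 0.046) = 130,454.55

130454.55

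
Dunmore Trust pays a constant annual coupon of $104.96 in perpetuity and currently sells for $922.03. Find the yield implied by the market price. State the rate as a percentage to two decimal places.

P = C/r ⇒ r = C/P = $104.96/$922.03 = 0.113836

11.38%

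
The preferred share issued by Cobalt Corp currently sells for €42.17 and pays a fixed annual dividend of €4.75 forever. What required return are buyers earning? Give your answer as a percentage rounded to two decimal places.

11.26%

P = C/r ⇒ r = C/P = €4.75/€42.17 = 0.112639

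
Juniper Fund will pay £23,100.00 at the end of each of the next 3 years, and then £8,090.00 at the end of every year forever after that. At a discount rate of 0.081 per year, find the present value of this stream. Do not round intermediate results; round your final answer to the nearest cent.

PV of 3-year annuity: £23,100.00 × [1 − (1+0.081)^−3] / 0.081 = 59423.68664
Perpetuity value at year 3: £8,090.00 / 0.081 = 99876.54321
PV of perpetuity: 99876.54321 / (1+0.081)^3 = 79065.39062
Total PV = 59423.68664 + 79065.39062 = 138489.07726

£138489.08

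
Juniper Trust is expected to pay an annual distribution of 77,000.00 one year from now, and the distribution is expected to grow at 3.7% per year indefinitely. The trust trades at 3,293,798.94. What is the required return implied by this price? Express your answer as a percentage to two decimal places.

P = D₁/(r − g) ⇒ r = D₁/P + g = 77,000.0000/3,293,798.94 + 0.037 = 0.023377 + 0.037 = 0.060377

6.04%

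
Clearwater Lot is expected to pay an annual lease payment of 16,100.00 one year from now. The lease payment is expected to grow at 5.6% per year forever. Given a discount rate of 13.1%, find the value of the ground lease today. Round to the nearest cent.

Growing perpetuity: P = D₁ / (r − g) = 16,100.0000 / (0.131 − 0.056) = 214,666.67

214666.67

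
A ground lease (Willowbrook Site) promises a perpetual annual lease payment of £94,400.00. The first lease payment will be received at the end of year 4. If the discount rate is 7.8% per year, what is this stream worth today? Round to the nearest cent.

£966097.84

Value at end of year 3: C / r = £94,400.00 / 0.078 = £1,210,256.4103
Discount to today: PV = £1,210,256.4103 / (1 + 0.078)^3 = £1,210,256.4103 / 1.252727 = £966,097.84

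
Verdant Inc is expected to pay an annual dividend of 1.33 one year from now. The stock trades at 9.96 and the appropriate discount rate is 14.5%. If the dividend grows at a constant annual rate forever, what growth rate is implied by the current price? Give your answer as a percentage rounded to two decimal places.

P = D₁/(r−g) ⇒ g = r − D₁/P = 0.145 − 1.33/9.96 = 0.011466

1.15%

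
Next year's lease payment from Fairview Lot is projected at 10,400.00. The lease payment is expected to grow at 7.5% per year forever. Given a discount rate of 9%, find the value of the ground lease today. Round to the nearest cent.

Growing perpetuity: P = D₁ / (r − g) = 10,400.0000 / (0.09 − 0.075) = 693,333.33

693333.33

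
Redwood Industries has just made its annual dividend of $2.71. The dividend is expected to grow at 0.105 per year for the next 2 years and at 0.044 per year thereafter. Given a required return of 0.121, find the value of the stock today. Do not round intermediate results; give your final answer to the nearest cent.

D_1 = 2.99455
D_2 = 3.30898
Terminal value at year 2: TV = D_2×(1+g_2)/(r−g_2) = 3.45457/0.077 = 44.86458
P_0 = D_1/(1+r)^1 + D_2/(1+r)^2 + TV/(1+r)^2
    = 2.67132 + 2.63319 + 35.70199 = 41.00650

$41.01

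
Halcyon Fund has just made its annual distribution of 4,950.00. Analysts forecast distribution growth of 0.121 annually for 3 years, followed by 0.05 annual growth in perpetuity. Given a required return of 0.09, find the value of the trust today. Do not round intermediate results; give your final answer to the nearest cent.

D_1 = 5548.95000
D_2 = 6220.37295
D_3 = 6973.03808
Terminal value at year 3: TV = D_3×(1+g_2)/(r−g_2) = 7321.68998/0.04 = 183042.24952
P_0 = D_1/(1+r)^1 + D_2/(1+r)^2 + D_3/(1+r)^3 + TV/(1+r)^3
    = 5090.77982 + 5235.56346 + 5384.46481 + 141342.20123 = 157053.00932

157053.01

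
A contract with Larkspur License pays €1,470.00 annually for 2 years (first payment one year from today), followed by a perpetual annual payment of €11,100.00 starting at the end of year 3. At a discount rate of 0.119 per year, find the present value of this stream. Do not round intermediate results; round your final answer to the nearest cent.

€76980.71

PV of 2-year annuity: €1,470.00 × [1 − (1+0.119)^−2] / 0.119 = 2487.64336
Perpetuity value at year 2: €11,100.00 / 0.119 = 93277.31092
PV of perpetuity: 93277.31092 / (1+0.119)^2 = 74493.06513
Total PV = 2487.64336 + 74493.06513 = 76980.70849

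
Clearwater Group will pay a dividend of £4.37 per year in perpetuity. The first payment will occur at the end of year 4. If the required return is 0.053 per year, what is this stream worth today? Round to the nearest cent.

Value at end of year 3: C / r = £4.37 / 0.053 = £82.4528
Discount to today: PV = £82.4528 / (1 + 0.053)^3 = £82.4528 / 1.167576 = £70.62

£70.62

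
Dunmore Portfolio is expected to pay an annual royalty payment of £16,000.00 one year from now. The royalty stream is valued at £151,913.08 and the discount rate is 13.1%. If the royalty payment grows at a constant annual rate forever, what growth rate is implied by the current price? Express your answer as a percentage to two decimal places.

2.57%

P = D₁/(r−g) ⇒ g = r − D₁/P = 0.131 − £16,000.00/£151,913.08 = 0.025677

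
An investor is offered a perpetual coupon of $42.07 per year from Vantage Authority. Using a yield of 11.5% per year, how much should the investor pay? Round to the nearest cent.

$365.83

Level perpetuity: PV = C / r = $42.07 / 0.115 = $365.83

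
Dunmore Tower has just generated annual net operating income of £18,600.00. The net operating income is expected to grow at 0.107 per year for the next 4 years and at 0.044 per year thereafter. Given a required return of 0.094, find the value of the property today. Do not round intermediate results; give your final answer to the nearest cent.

£483796.22

D_1 = 20590.20000
D_2 = 22793.35140
D_3 = 25232.24000
D_4 = 27932.08968
Terminal value at year 4: TV = D_4×(1+g_2)/(r−g_2) = 29161.10163/0.05 = 583222.03251
P_0 = D_1/(1+r)^1 + D_2/(1+r)^2 + D_3/(1+r)^3 + D_4/(1+r)^4 + TV/(1+r)^4
    = 18821.02377 + 19044.67396 + 19270.98178 + 19499.97882 + 407159.55785 = 483796.21618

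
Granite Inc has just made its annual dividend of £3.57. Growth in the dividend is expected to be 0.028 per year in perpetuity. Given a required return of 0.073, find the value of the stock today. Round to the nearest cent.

D₁ = D₀ × (1 + g) = £3.57 × 1.028 = £3.6700
Growing perpetuity: P = D₁ / (r − g) = £3.6700 / (0.073 − 0.028) = £81.55

£81.55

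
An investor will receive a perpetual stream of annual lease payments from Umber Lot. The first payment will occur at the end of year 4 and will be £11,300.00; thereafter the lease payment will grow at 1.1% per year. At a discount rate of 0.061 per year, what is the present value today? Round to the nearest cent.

Value at end of year 3: C₁ / (r − g) = £11,300.00 / (0.061 − 0.011) = £226,000.0000
Discount to today: PV = £226,000.0000 / (1 + 0.061)^3 = £226,000.0000 / 1.194390 = £189,217.93

£189217.93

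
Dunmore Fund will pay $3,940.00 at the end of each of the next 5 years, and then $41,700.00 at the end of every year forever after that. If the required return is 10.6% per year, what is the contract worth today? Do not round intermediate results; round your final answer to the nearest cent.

$252423.44

PV of 5-year annuity: $3,940.00 × [1 − (1+0.106)^−5] / 0.106 = 14709.55430
Perpetuity value at year 5: $41,700.00 / 0.106 = 393396.22642
PV of perpetuity: 393396.22642 / (1+0.106)^5 = 237713.88774
Total PV = 14709.55430 + 237713.88774 = 252423.44205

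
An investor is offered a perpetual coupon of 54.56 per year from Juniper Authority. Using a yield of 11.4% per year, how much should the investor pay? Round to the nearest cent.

Level perpetuity: PV = C / r = 54.56 / 0.114 = 478.60

478.60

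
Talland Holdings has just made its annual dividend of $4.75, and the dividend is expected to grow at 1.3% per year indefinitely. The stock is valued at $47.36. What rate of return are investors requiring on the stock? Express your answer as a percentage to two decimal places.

D₁ = $4.75 × 1.013 = $4.8118
P = D₁/(r − g) ⇒ r = D₁/P + g = $4.8118/$47.36 + 0.013 = 0.101599 + 0.013 = 0.114599

11.46%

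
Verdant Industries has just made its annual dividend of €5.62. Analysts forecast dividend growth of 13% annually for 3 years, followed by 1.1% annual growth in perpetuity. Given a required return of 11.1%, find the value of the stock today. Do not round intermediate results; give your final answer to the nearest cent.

€77.23

D_1 = 6.35060
D_2 = 7.17618
D_3 = 8.10908
Terminal value at year 3: TV = D_3×(1+g_2)/(r−g_2) = 8.19828/0.1 = 81.98281
P_0 = D_1/(1+r)^1 + D_2/(1+r)^2 + D_3/(1+r)^3 + TV/(1+r)^3
    = 5.71611 + 5.81387 + 5.91329 + 59.78340 = 77.22667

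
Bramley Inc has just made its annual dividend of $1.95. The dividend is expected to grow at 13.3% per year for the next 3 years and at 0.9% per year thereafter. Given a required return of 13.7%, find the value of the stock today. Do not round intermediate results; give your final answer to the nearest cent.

$21.02

D_1 = 2.20935
D_2 = 2.50319
D_3 = 2.83612
Terminal value at year 3: TV = D_3×(1+g_2)/(r−g_2) = 2.86164/0.128 = 22.35659
P_0 = D_1/(1+r)^1 + D_2/(1+r)^2 + D_3/(1+r)^3 + TV/(1+r)^3
    = 1.94314 + 1.93630 + 1.92949 + 15.20982 = 21.01876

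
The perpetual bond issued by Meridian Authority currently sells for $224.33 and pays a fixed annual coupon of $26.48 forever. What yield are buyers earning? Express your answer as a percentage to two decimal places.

11.80%

P = C/r ⇒ r = C/P = $26.48/$224.33 = 0.118040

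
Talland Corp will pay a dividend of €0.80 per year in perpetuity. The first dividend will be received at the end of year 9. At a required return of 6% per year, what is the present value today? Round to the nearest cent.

Value at end of year 8: C / r = €0.80 / 0.06 = €13.3333
Discount to today: PV = €13.3333 / (1 + 0.06)^8 = €13.3333 / 1.593848 = €8.37

€8.37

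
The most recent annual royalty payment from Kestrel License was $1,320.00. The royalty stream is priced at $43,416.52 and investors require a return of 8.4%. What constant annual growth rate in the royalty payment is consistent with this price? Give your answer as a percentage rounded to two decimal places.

P = D₀(1+g)/(r−g) ⇒ P(r−g) = D₀(1+g) ⇒ g(P+D₀) = P·r − D₀
g = (P·r − D₀)/(P + D₀) = ($43,416.52×0.084 − $1,320.00) / ($43,416.52 + $1,320.00) = 0.052015

5.20%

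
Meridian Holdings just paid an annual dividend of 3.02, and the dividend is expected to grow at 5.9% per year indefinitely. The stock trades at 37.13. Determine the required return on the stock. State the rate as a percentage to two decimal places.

D₁ = 3.02 × 1.059 = 3.1982
P = D₁/(r − g) ⇒ r = D₁/P + g = 3.1982/37.13 + 0.059 = 0.086135 + 0.059 = 0.145135

14.51%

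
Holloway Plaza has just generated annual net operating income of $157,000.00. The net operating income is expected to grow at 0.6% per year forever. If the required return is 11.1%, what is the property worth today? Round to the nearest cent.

D₁ = D₀ × (1 + g) = $157,000.00 × 1.006 = $157,942.0000
Growing perpetuity: P = D₁ / (r − g) = $157,942.0000 / (0.111 − 0.006) = $1,504,209.52

$1504209.52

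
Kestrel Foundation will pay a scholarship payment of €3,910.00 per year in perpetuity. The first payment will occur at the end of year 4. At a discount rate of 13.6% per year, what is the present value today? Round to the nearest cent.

€19611.14

Value at end of year 3: C / r = €3,910.00 / 0.136 = €28,750.0000
Discount to today: PV = €28,750.0000 / (1 + 0.136)^3 = €28,750.0000 / 1.466003 = €19,611.14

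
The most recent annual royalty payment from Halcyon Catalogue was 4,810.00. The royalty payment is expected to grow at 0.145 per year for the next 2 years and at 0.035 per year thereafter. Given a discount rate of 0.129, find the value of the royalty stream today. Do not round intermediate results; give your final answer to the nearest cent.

D_1 = 5507.45000
D_2 = 6306.03025
Terminal value at year 2: TV = D_2×(1+g_2)/(r−g_2) = 6526.74131/0.094 = 69433.41818
P_0 = D_1/(1+r)^1 + D_2/(1+r)^2 + TV/(1+r)^2
    = 4878.16652 + 4947.29908 + 54472.92075 = 64298.38635

64298.39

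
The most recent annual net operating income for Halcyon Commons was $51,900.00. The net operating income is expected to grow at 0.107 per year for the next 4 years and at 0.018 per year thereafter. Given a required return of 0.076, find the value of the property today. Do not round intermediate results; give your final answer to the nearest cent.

$1243526.13

D_1 = 57453.30000
D_2 = 63600.80310
D_3 = 70406.08903
D_4 = 77939.54056
Terminal value at year 4: TV = D_4×(1+g_2)/(r−g_2) = 79342.45229/0.058 = 1367973.31531
P_0 = D_1/(1+r)^1 + D_2/(1+r)^2 + D_3/(1+r)^3 + D_4/(1+r)^4 + TV/(1+r)^4
    = 53395.26022 + 54933.59950 + 56516.25897 + 58144.51550 + 1020536.49622 = 1243526.13042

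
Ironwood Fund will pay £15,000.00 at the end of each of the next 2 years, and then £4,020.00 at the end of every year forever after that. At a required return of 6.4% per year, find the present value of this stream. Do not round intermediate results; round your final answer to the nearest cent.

£82830.87

PV of 2-year annuity: £15,000.00 × [1 − (1+0.064)^−2] / 0.064 = 27347.50410
Perpetuity value at year 2: £4,020.00 / 0.064 = 62812.50000
PV of perpetuity: 62812.50000 / (1+0.064)^2 = 55483.36890
Total PV = 27347.50410 + 55483.36890 = 82830.87300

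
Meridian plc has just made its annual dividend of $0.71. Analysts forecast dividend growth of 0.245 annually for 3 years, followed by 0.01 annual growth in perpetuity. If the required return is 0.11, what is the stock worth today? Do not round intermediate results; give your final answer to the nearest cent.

D_1 = 0.88395
D_2 = 1.10052
D_3 = 1.37014
Terminal value at year 3: TV = D_3×(1+g_2)/(r−g_2) = 1.38385/0.1 = 13.83846
P_0 = D_1/(1+r)^1 + D_2/(1+r)^2 + D_3/(1+r)^3 + TV/(1+r)^3
    = 0.79635 + 0.89320 + 1.00184 + 10.11856 = 12.80996

$12.81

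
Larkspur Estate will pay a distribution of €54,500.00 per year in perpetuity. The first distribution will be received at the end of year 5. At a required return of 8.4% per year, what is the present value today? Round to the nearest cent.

€469894.20

Value at end of year 4: C / r = €54,500.00 / 0.084 = €648,809.5238
Discount to today: PV = €648,809.5238 / (1 + 0.084)^4 = €648,809.5238 / 1.380757 = €469,894.20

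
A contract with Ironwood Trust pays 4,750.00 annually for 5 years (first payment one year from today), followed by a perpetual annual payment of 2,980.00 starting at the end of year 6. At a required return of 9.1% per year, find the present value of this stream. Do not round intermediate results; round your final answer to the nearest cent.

PV of 5-year annuity: 4,750.00 × [1 − (1+0.091)^−5] / 0.091 = 18428.00408
Perpetuity value at year 5: 2,980.00 / 0.091 = 32747.25275
PV of perpetuity: 32747.25275 / (1+0.091)^5 = 21186.10493
Total PV = 18428.00408 + 21186.10493 = 39614.10900

39614.11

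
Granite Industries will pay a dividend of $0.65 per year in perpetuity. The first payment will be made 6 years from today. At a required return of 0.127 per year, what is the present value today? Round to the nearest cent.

$2.82

Value at end of year 5: C / r = $0.65 / 0.127 = $5.1181
Discount to today: PV = $5.1181 / (1 + 0.127)^5 = $5.1181 / 1.818108 = $2.82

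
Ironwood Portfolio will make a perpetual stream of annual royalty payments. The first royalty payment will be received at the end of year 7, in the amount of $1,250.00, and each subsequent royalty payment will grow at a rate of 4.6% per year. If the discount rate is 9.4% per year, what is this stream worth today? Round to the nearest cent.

Value at end of year 6: C₁ / (r − g) = $1,250.00 / (0.094 − 0.046) = $26,041.6667
Discount to today: PV = $26,041.6667 / (1 + 0.094)^6 = $26,041.6667 / 1.714368 = $15,190.25

$15190.25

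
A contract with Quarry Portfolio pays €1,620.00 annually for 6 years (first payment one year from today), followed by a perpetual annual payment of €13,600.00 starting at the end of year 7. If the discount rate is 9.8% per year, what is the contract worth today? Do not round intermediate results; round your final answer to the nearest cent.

€86292.26

PV of 6-year annuity: €1,620.00 × [1 − (1+0.098)^−6] / 0.098 = 7097.06784
Perpetuity value at year 6: €13,600.00 / 0.098 = 138775.51020
PV of perpetuity: 138775.51020 / (1+0.098)^6 = 79195.18761
Total PV = 7097.06784 + 79195.18761 = 86292.25545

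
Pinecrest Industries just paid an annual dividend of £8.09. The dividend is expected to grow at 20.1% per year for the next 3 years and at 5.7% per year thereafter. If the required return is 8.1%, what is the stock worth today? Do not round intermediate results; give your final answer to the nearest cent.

D_1 = 9.71609
D_2 = 11.66902
D_3 = 14.01450
Terminal value at year 3: TV = D_3×(1+g_2)/(r−g_2) = 14.81332/0.024 = 617.22185
P_0 = D_1/(1+r)^1 + D_2/(1+r)^2 + D_3/(1+r)^3 + TV/(1+r)^3
    = 8.98806 + 9.98581 + 11.09431 + 488.61209 = 518.68027

£518.68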